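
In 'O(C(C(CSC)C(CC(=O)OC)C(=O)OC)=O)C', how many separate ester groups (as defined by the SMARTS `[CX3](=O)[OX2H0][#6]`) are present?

[CX3](=O)[OX2H0][#6] is the SMARTS for an ester: a carbonyl carbon bonded to an oxygen that is itself bonded to carbon (no H on that O).
The molecule carries 3 separate instances of a methyl-ester group (-C(=O)OCH3) meeting every constraint; each maps to a distinct set of atoms, giving 3 matches.

3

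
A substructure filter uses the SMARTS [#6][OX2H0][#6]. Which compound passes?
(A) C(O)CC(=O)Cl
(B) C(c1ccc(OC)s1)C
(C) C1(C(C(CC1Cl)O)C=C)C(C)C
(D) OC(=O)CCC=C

B

[#6][OX2H0][#6] describes an aliphatic oxygen bridging two carbons with no H on the oxygen (an ether).
(A) has a hydroxyl group (-OH) but the oxygen has H1, not H0 bridging two carbons.
(B) contains a methoxy ether (-OCH3), which satisfies every atom and bond constraint.
(C) has a hydroxyl group (-OH) but the oxygen has H1, not H0 bridging two carbons.
(D) has a carboxylic acid group (-C(=O)OH) but the -OH oxygen has H1; the =O is OX1, not OX2.
So the answer is (B).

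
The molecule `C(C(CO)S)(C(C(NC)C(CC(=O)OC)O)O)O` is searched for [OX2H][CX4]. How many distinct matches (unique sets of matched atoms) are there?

4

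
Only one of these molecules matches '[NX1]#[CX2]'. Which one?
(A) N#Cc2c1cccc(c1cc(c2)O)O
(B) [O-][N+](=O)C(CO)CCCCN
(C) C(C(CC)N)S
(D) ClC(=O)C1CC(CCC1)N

A

[NX1]#[CX2] describes a nitrogen triple-bonded to a two-connected carbon (a nitrile).
(A) contains a nitrile (-C#N), which satisfies every atom and bond constraint.
(B) has a primary amino group (-NH2) but the nitrogen is NX3 (three connections), not NX1 triple-bonded.
(C) has a primary amino group (-NH2) but the nitrogen is NX3 (three connections), not NX1 triple-bonded.
(D) has a primary amino group (-NH2) but the nitrogen is NX3 (three connections), not NX1 triple-bonded.
So the answer is (A).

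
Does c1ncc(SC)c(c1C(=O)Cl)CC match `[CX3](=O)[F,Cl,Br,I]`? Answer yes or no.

Yes

The pattern [CX3](=O)[F,Cl,Br,I] describes a carbonyl carbon bonded to a halogen — an acyl halide.
The molecule carries an acyl chloride (-C(=O)Cl), whose atoms satisfy every constraint of the query, so the pattern matches.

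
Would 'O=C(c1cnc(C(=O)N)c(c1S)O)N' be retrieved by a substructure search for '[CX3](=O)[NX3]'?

Yes

The pattern [CX3](=O)[NX3] describes a carbonyl carbon bonded to a trivalent nitrogen — an amide.
The molecule carries a primary amide (-C(=O)NH2), whose atoms satisfy every constraint of the query, so the pattern matches.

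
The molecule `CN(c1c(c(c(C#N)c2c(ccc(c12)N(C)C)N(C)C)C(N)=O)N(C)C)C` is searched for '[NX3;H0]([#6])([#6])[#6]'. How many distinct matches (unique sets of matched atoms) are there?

4

[NX3;H0]([#6])([#6])[#6] is the SMARTS for a tertiary amine: a trivalent nitrogen with no H, bonded to three carbons.
The molecule carries 4 separate instances of a dimethylamino group (-N(CH3)2) meeting every constraint; each maps to a distinct set of atoms, giving 4 matches.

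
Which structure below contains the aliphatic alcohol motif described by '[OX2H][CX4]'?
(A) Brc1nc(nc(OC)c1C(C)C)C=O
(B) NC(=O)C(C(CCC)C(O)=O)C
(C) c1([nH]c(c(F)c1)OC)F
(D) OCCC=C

D

[OX2H][CX4] describes a hydroxyl oxygen bound to an sp3 (X4) carbon (an aliphatic alcohol).
(A) has a methoxy ether (-OCH3) but the oxygen has H0 (ether), not H1.
(B) has a carboxylic acid group (-C(=O)OH) but the -OH is on a CX3 carbonyl carbon, not a CX4 carbon.
(C) has a methoxy ether (-OCH3) but the oxygen has H0 (ether), not H1.
(D) contains a hydroxyl group (-OH), which satisfies every atom and bond constraint.
So the answer is (D).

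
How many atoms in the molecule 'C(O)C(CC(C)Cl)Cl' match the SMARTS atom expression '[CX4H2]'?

2

The query [CX4H2] means: sp3 carbon (X4) with exactly two hydrogens.
Check the 8 heavy atoms by environment: 1× C (H3, X4) → no; 2× C (H1, X4) → no; 2× C (H2, X4) → match; 1× O (H1, X2) → no; 2× Cl (H0, X1) → no.
That gives 2 matching atoms.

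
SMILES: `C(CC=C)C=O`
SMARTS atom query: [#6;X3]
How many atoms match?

Check the 6 heavy atoms by environment: 2× C (X4) → no; 3× C (X3) → match; 1× O (X1) → no.
That gives 3 matching atoms.

3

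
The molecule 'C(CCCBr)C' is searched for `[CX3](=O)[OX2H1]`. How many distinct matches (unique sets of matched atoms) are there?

0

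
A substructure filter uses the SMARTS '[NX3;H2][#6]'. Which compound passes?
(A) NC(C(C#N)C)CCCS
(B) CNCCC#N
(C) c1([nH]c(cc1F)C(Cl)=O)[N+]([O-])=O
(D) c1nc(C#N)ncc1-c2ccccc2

[NX3;H2][#6] describes a trivalent nitrogen with two H attached to carbon (a primary amine).
(A) contains a primary amino group (-NH2), which satisfies every atom and bond constraint.
(B) has an N-methylamino group (-NHCH3) but the nitrogen bears two carbons and only one H (H1), not H2.
(C) has a nitro group (-[N+](=O)[O-]) but the nitrogen is [N+] with no H, not NX3H2.
(D) has a nitrile (-C#N) but the nitrogen is NX1 (triple-bonded), not NX3 with two H.
So the answer is (A).

A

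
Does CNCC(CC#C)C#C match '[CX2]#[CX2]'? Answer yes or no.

Yes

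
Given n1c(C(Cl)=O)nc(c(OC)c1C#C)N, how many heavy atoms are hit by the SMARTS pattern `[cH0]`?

The query [cH0] means: aromatic carbon with no attached hydrogen (substituted or ring-fusion).
Check the 14 heavy atoms by environment: 2× n (aromatic, H0) → no; 4× c (aromatic, H0) → match; 2× C (H0) → no; 1× C (H1) → no; 2× O (H0) → no; 1× C (H3) → no; 1× N (H2) → no; 1× Cl (H0) → no.
That gives 4 matching atoms.

4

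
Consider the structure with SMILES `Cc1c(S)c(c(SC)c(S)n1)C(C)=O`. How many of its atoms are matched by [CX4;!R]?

3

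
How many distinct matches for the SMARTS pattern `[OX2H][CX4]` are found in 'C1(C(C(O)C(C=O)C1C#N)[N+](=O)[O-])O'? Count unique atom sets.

2

[OX2H][CX4] is the SMARTS for an aliphatic alcohol: a hydroxyl oxygen bound to an sp3 (X4) carbon.
The molecule carries 2 separate instances of a hydroxyl group (-OH) meeting every constraint; each maps to a distinct set of atoms, giving 2 matches.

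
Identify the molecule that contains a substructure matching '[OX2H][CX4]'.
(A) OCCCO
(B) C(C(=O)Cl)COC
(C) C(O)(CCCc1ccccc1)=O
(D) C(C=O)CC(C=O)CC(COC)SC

[OX2H][CX4] describes a hydroxyl oxygen bound to an sp3 (X4) carbon (an aliphatic alcohol).
(A) contains a hydroxyl group (-OH), which satisfies every atom and bond constraint.
(B) has a methoxy ether (-OCH3) but the oxygen has H0 (ether), not H1.
(C) has a carboxylic acid group (-C(=O)OH) but the -OH is on a CX3 carbonyl carbon, not a CX4 carbon.
(D) has a methoxy ether (-OCH3) but the oxygen has H0 (ether), not H1.
So the answer is (A).

A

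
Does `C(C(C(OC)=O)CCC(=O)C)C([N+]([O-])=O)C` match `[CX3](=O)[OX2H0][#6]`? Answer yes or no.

The pattern [CX3](=O)[OX2H0][#6] describes a carbonyl carbon bonded to an oxygen that is itself bonded to carbon (no H on that O) — an ester.
The molecule carries a methyl-ester group (-C(=O)OCH3), whose atoms satisfy every constraint of the query, so the pattern matches.

Yes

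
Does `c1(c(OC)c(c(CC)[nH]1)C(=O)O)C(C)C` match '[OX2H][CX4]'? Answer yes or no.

No

The pattern [OX2H][CX4] describes a hydroxyl oxygen bound to an sp3 (X4) carbon — an aliphatic alcohol.
The closest candidate here is a carboxylic acid group (-C(=O)OH), but the -OH is on a CX3 carbonyl carbon, not a CX4 carbon. No other fragment satisfies the full query, so there is no match.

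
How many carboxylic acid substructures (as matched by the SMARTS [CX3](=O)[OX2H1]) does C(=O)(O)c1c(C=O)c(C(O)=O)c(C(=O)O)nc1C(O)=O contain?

4

[CX3](=O)[OX2H1] is the SMARTS for a carboxylic acid: an sp2 carbon double-bonded to O and single-bonded to an -OH oxygen.
The molecule carries 4 separate instances of a carboxylic acid group (-C(=O)OH) meeting every constraint; each maps to a distinct set of atoms, giving 4 matches.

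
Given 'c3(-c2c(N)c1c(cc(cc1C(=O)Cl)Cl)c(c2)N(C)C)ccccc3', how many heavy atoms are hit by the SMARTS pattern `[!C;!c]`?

Check the 24 heavy atoms by environment: 16× c (aromatic) → no; 2× N → match; 3× C → no; 2× Cl → match; 1× O → match.
Summing the matching environments: 2 + 2 + 1 = 5 matching atoms.

5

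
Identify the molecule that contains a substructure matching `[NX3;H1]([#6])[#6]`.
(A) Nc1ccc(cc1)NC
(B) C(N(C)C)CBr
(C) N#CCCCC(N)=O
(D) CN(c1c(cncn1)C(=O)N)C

A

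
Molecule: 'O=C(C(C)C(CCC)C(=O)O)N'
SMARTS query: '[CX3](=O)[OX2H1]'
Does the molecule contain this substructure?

Yes

The pattern [CX3](=O)[OX2H1] describes an sp2 carbon double-bonded to O and single-bonded to an -OH oxygen — a carboxylic acid.
The molecule carries a carboxylic acid group (-C(=O)OH), whose atoms satisfy every constraint of the query, so the pattern matches.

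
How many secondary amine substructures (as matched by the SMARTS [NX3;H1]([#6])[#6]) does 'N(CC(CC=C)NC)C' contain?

2

[NX3;H1]([#6])[#6] is the SMARTS for a secondary amine: a trivalent nitrogen with one H, bonded to two carbons.
The molecule carries 2 separate instances of an N-methylamino group (-NHCH3) meeting every constraint; each maps to a distinct set of atoms, giving 2 matches.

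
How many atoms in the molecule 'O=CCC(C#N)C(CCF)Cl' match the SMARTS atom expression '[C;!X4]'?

The query [C;!X4] means: aliphatic carbon that does not have four total connections.
Check the 11 heavy atoms by environment: 5× C (X4) → no; 1× C (X3) → match; 1× O (X1) → no; 1× C (X2) → match; 1× N (X1) → no; 1× F (X1) → no; 1× Cl (X1) → no.
Summing the matching environments: 1 + 1 = 2 matching atoms.

2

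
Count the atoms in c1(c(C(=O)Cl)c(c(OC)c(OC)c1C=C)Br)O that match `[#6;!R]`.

5

Check the 17 heavy atoms by environment: 6× c (aromatic, in 6-ring) → no; 4× O (acyclic) → no; 5× C (acyclic) → match; 1× Cl (acyclic) → no; 1× Br (acyclic) → no.
That gives 5 matching atoms.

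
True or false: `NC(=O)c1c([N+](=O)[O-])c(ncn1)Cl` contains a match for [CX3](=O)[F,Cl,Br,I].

The pattern [CX3](=O)[F,Cl,Br,I] describes a carbonyl carbon bonded to a halogen — an acyl halide.
The closest candidate here is a chloro substituent, but the Cl is not on a carbonyl carbon. No other fragment satisfies the full query, so there is no match.

False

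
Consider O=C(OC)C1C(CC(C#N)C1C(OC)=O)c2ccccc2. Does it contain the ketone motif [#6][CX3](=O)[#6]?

No

The pattern [#6][CX3](=O)[#6] describes a carbonyl carbon (no H) flanked by two carbons — a ketone.
The closest candidate here is a methyl-ester group (-C(=O)OCH3), but one neighbour of the carbonyl carbon is O, not C. No other fragment satisfies the full query, so there is no match.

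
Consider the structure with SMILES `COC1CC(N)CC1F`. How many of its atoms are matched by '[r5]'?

5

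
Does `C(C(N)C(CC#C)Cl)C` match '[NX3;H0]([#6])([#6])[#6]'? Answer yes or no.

No

The pattern [NX3;H0]([#6])([#6])[#6] describes a trivalent nitrogen with no H, bonded to three carbons — a tertiary amine.
The closest candidate here is a primary amino group (-NH2), but the nitrogen has H2, not H0 with three carbons. No other fragment satisfies the full query, so there is no match.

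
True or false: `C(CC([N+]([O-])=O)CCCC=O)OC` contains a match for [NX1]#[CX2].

False

The pattern [NX1]#[CX2] describes a nitrogen triple-bonded to a two-connected carbon — a nitrile.
The closest candidate here is a nitro group (-[N+](=O)[O-]), but there is no C#N triple bond. No other fragment satisfies the full query, so there is no match.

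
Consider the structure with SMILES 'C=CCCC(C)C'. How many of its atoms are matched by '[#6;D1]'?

3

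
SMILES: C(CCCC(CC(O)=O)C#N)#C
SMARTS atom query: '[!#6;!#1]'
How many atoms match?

3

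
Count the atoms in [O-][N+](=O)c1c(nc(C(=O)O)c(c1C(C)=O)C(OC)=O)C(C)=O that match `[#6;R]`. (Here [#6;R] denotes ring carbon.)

The query [#6;R] means: carbon that is part of a ring.
Check the 22 heavy atoms by environment: 1× n (aromatic, in 6-ring) → no; 5× c (aromatic, in 6-ring) → match; 7× C (acyclic) → no; 7× O (acyclic) → no; 1× N (charge +1, acyclic) → no; 1× O (charge -1, acyclic) → no.
That gives 5 matching atoms.

5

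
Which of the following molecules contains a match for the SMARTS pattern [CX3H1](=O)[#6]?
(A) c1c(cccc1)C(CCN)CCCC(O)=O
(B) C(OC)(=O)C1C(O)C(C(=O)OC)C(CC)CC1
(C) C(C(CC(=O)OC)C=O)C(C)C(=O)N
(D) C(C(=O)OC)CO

C

[CX3H1](=O)[#6] describes an sp2 carbon with one H, double-bonded to O and single-bonded to carbon (an aldehyde).
(A) has a carboxylic acid group (-C(=O)OH) but the carbonyl carbon has H0 and is bonded to O, not H1.
(B) has a methyl-ester group (-C(=O)OCH3) but the carbonyl carbon has H0, not H1.
(C) contains an aldehyde (-CHO), which satisfies every atom and bond constraint.
(D) has a methyl-ester group (-C(=O)OCH3) but the carbonyl carbon has H0, not H1.
So the answer is (C).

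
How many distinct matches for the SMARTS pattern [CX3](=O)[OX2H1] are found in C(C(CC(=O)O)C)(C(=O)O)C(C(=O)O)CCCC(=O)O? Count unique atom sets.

[CX3](=O)[OX2H1] is the SMARTS for a carboxylic acid: an sp2 carbon double-bonded to O and single-bonded to an -OH oxygen.
The molecule carries 4 separate instances of a carboxylic acid group (-C(=O)OH) meeting every constraint; each maps to a distinct set of atoms, giving 4 matches.

4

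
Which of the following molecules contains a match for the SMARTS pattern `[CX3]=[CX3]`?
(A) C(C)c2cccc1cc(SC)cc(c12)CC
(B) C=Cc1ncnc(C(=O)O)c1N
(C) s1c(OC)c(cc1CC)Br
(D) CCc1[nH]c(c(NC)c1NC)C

[CX3]=[CX3] describes a non-aromatic C=C double bond between two sp2 carbons (an alkene).
(A) has an ethyl group (-CH2CH3) but its C-C bond is a single bond between CX4 carbons, not CX3=CX3.
(B) contains a vinyl group (-CH=CH2), which satisfies every atom and bond constraint.
(C) has an ethyl group (-CH2CH3) but its C-C bond is a single bond between CX4 carbons, not CX3=CX3.
(D) has an ethyl group (-CH2CH3) but its C-C bond is a single bond between CX4 carbons, not CX3=CX3.
So the answer is (B).

B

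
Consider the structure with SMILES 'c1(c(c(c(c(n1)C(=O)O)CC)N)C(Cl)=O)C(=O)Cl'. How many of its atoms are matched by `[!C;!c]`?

The query [!C;!c] means: neither aliphatic nor aromatic carbon — same as [!#6].
Check the 18 heavy atoms by environment: 1× n (aromatic) → match; 5× c (aromatic) → no; 5× C → no; 4× O → match; 2× Cl → match; 1× N → match.
Summing the matching environments: 1 + 4 + 2 + 1 = 8 matching atoms.

8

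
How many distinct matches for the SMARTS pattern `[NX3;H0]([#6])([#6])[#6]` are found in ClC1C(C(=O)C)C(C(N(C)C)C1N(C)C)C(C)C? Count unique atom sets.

2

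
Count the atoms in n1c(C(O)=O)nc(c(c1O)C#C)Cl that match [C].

3

Check the 13 heavy atoms by environment: 2× n (aromatic) → no; 4× c (aromatic) → no; 3× O → no; 3× C → match; 1× Cl → no.
That gives 3 matching atoms.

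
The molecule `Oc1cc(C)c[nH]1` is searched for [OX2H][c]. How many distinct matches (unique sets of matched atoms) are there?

[OX2H][c] is the SMARTS for a phenol: a hydroxyl oxygen attached to an aromatic carbon.
Exactly one fragment in the molecule meets all constraints, giving 1 match.

1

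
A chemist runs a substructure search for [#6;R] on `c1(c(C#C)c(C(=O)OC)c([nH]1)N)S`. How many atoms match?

The query [#6;R] means: carbon that is part of a ring.
Check the 13 heavy atoms by environment: 1× n (aromatic, in 5-ring) → no; 4× c (aromatic, in 5-ring) → match; 4× C (acyclic) → no; 2× O (acyclic) → no; 1× S (acyclic) → no; 1× N (acyclic) → no.
That gives 4 matching atoms.

4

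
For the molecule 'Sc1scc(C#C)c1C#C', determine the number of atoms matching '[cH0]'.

3

The query [cH0] means: aromatic carbon with no attached hydrogen (substituted or ring-fusion).
Check the 10 heavy atoms by environment: 1× s (aromatic, H0) → no; 1× c (aromatic, H1) → no; 3× c (aromatic, H0) → match; 1× S (H1) → no; 2× C (H0) → no; 2× C (H1) → no.
That gives 3 matching atoms.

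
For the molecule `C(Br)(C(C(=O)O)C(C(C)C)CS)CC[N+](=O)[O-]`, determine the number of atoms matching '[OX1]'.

3

The query [OX1] means: aliphatic oxygen with one total connection — typically a carbonyl =O or an oxide.
Check the 17 heavy atoms by environment: 9× C (X4) → no; 1× S (X2) → no; 1× C (X3) → no; 2× O (X1) → match; 1× O (X2) → no; 1× Br (X1) → no; 1× N (charge +1, X3) → no; 1× O (charge -1, X1) → match.
Summing the matching environments: 2 + 1 = 3 matching atoms.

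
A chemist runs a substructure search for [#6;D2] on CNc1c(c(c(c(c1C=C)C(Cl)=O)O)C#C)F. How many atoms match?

2

Check the 17 heavy atoms by environment: 6× c (aromatic, D3) → no; 1× N (D2) → no; 3× C (D1) → no; 1× C (D3) → no; 2× O (D1) → no; 1× Cl (D1) → no; 2× C (D2) → match; 1× F (D1) → no.
That gives 2 matching atoms.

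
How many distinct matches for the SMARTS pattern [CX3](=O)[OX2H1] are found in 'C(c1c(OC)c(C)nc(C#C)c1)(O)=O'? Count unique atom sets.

[CX3](=O)[OX2H1] is the SMARTS for a carboxylic acid: an sp2 carbon double-bonded to O and single-bonded to an -OH oxygen.
Exactly one fragment in the molecule meets all constraints, giving 1 match.

1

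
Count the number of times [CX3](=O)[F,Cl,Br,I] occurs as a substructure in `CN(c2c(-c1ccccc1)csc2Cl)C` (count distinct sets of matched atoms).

0

[CX3](=O)[F,Cl,Br,I] is the SMARTS for an acyl halide: a carbonyl carbon bonded to a halogen.
The molecule has a chloro substituent, but the Cl is not on a carbonyl carbon; nothing else fits, so there are 0 matches.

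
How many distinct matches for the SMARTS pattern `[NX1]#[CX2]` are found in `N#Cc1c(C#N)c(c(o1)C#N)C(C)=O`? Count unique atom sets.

[NX1]#[CX2] is the SMARTS for a nitrile: a nitrogen triple-bonded to a two-connected carbon.
The molecule carries 3 separate instances of a nitrile (-C#N) meeting every constraint; each maps to a distinct set of atoms, giving 3 matches.

3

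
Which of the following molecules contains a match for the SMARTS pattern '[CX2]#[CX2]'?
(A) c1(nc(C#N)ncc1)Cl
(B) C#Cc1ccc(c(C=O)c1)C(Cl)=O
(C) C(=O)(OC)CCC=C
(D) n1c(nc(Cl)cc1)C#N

B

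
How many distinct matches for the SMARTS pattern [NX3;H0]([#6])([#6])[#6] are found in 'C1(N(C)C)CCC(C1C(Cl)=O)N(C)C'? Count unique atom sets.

2

[NX3;H0]([#6])([#6])[#6] is the SMARTS for a tertiary amine: a trivalent nitrogen with no H, bonded to three carbons.
The molecule carries 2 separate instances of a dimethylamino group (-N(CH3)2) meeting every constraint; each maps to a distinct set of atoms, giving 2 matches.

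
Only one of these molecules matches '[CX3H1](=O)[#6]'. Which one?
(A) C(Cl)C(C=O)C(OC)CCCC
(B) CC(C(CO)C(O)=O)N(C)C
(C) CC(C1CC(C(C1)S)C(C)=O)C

A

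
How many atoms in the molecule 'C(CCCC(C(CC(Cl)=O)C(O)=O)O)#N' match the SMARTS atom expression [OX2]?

2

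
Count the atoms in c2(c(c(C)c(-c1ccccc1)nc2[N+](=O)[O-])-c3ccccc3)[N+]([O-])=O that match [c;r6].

17

The query [c;r6] means: aromatic carbon that belongs to a six-membered ring.
Check the 25 heavy atoms by environment: 1× n (aromatic, in 6-ring) → no; 17× c (aromatic, in 6-ring) → match; 1× C (acyclic) → no; 2× N (charge +1, acyclic) → no; 2× O (charge -1, acyclic) → no; 2× O (acyclic) → no.
That gives 17 matching atoms.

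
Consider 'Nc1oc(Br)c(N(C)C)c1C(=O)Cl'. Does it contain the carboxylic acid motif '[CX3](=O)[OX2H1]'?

The pattern [CX3](=O)[OX2H1] describes an sp2 carbon double-bonded to O and single-bonded to an -OH oxygen — a carboxylic acid.
The closest candidate here is an acyl chloride (-C(=O)Cl), but the carbonyl is bonded to Cl, not to an -OH oxygen. No other fragment satisfies the full query, so there is no match.

No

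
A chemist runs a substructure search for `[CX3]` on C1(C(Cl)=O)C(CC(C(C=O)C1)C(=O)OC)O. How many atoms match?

The query [CX3] means: C with X3: aliphatic carbon with exactly 3 total connections.
Check the 16 heavy atoms by environment: 7× C (X4) → no; 3× C (X3) → match; 3× O (X1) → no; 1× Cl (X1) → no; 2× O (X2) → no.
That gives 3 matching atoms.

3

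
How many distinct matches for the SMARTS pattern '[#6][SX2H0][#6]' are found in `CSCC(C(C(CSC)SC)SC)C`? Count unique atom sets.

4

[#6][SX2H0][#6] is the SMARTS for a thioether: an aliphatic sulfur bridging two carbons with no H on the sulfur.
The molecule carries 4 separate instances of a methylthio ether (-SCH3) meeting every constraint; each maps to a distinct set of atoms, giving 4 matches.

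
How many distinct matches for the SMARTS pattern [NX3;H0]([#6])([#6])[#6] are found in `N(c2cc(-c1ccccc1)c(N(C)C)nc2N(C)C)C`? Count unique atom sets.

2

[NX3;H0]([#6])([#6])[#6] is the SMARTS for a tertiary amine: a trivalent nitrogen with no H, bonded to three carbons.
The molecule carries 2 separate instances of a dimethylamino group (-N(CH3)2) meeting every constraint; each maps to a distinct set of atoms, giving 2 matches.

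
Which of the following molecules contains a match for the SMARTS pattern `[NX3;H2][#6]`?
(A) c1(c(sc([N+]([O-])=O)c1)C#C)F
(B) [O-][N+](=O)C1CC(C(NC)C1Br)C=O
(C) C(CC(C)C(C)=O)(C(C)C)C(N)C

C

[NX3;H2][#6] describes a trivalent nitrogen with two H attached to carbon (a primary amine).
(A) has a nitro group (-[N+](=O)[O-]) but the nitrogen is [N+] with no H, not NX3H2.
(B) has a nitro group (-[N+](=O)[O-]) but the nitrogen is [N+] with no H, not NX3H2.
(C) contains a primary amino group (-NH2), which satisfies every atom and bond constraint.
So the answer is (C).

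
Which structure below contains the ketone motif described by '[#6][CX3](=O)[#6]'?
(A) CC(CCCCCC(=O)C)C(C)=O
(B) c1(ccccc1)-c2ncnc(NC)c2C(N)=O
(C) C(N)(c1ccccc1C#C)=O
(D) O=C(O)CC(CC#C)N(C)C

A

[#6][CX3](=O)[#6] describes a carbonyl carbon (no H) flanked by two carbons (a ketone).
(A) contains an acetyl/ketone group (-C(=O)CH3), which satisfies every atom and bond constraint.
(B) has a primary amide (-C(=O)NH2) but one neighbour of the carbonyl carbon is N, not C.
(C) has a primary amide (-C(=O)NH2) but one neighbour of the carbonyl carbon is N, not C.
(D) has a carboxylic acid group (-C(=O)OH) but one neighbour of the carbonyl carbon is O, not C.
So the answer is (A).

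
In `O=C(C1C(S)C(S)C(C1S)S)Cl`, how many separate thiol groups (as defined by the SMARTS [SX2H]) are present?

4

[SX2H] is the SMARTS for a thiol: an aliphatic sulfur with two connections, one being H.
The molecule carries 4 separate instances of a thiol (-SH) meeting every constraint; each maps to a distinct set of atoms, giving 4 matches.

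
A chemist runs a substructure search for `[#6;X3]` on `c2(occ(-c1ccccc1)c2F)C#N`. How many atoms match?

10

The query [#6;X3] means: any carbon (aromatic or not) with three total connections.
Check the 14 heavy atoms by environment: 1× o (aromatic, X2) → no; 10× c (aromatic, X3) → match; 1× C (X2) → no; 1× N (X1) → no; 1× F (X1) → no.
That gives 10 matching atoms.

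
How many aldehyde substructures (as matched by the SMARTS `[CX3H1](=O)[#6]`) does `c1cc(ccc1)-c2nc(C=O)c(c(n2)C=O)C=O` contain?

3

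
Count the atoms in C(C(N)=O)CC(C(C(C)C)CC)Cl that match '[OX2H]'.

Check the 13 heavy atoms by environment: 3× C (H2, X4) → no; 3× C (H1, X4) → no; 3× C (H3, X4) → no; 1× Cl (H0, X1) → no; 1× C (H0, X3) → no; 1× O (H0, X1) → no; 1× N (H2, X3) → no.
No environment satisfies the query, so 0 matching atoms.

0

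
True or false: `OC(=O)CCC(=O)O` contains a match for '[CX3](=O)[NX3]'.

False

The pattern [CX3](=O)[NX3] describes a carbonyl carbon bonded to a trivalent nitrogen — an amide.
The closest candidate here is a carboxylic acid group (-C(=O)OH), but the carbonyl is bonded to O, not to an NX3 nitrogen. No other fragment satisfies the full query, so there is no match.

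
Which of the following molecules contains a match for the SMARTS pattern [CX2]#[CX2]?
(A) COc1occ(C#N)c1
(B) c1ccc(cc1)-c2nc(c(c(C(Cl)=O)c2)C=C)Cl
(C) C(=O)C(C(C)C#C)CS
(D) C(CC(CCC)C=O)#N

C

[CX2]#[CX2] describes a carbon-carbon triple bond (an alkyne).
(A) has a nitrile (-C#N) but the triple bond is C#N, not C#C.
(B) has a vinyl group (-CH=CH2) but the C=C is a double bond; both carbons are CX3, not CX2.
(C) contains an ethynyl group (-C#CH), which satisfies every atom and bond constraint.
(D) has a nitrile (-C#N) but the triple bond is C#N, not C#C.
So the answer is (C).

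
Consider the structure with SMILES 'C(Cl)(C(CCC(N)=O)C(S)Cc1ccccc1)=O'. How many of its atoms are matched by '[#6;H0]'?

3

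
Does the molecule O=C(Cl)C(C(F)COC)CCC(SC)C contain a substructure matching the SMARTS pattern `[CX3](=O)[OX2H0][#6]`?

No

The pattern [CX3](=O)[OX2H0][#6] describes a carbonyl carbon bonded to an oxygen that is itself bonded to carbon (no H on that O) — an ester.
The closest candidate here is a methoxy ether (-OCH3), but the ether oxygen is not adjacent to a C=O carbon. No other fragment satisfies the full query, so there is no match.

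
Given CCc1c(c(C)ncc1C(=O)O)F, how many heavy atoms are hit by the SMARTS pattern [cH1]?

1

The query [cH1] means: aromatic carbon bearing exactly one hydrogen.
Check the 13 heavy atoms by environment: 1× n (aromatic, H0) → no; 1× c (aromatic, H1) → match; 4× c (aromatic, H0) → no; 2× C (H3) → no; 1× C (H2) → no; 1× F (H0) → no; 1× C (H0) → no; 1× O (H0) → no; 1× O (H1) → no.
That gives 1 matching atom.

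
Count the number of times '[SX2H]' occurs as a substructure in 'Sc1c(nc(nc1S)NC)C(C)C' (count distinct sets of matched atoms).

2

[SX2H] is the SMARTS for a thiol: an aliphatic sulfur with two connections, one being H.
The molecule carries 2 separate instances of a thiol (-SH) meeting every constraint; each maps to a distinct set of atoms, giving 2 matches.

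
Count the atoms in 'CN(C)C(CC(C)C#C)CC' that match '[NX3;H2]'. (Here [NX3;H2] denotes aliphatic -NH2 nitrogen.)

0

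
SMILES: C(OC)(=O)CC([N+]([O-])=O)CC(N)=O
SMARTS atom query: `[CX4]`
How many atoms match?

4

The query [CX4] means: C with X4: aliphatic carbon with exactly 4 total connections (bonds + H).
Check the 13 heavy atoms by environment: 4× C (X4) → match; 2× C (X3) → no; 3× O (X1) → no; 1× N (X3) → no; 1× O (X2) → no; 1× N (charge +1, X3) → no; 1× O (charge -1, X1) → no.
That gives 4 matching atoms.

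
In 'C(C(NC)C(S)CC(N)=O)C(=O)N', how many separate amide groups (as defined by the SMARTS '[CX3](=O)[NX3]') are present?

[CX3](=O)[NX3] is the SMARTS for an amide: a carbonyl carbon bonded to a trivalent nitrogen.
The molecule carries 2 separate instances of a primary amide (-C(=O)NH2) meeting every constraint; each maps to a distinct set of atoms, giving 2 matches.

2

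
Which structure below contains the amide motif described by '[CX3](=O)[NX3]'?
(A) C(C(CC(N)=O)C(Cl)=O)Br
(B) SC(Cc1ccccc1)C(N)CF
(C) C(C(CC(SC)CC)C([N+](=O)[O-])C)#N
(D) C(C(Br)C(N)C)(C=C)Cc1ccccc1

A

[CX3](=O)[NX3] describes a carbonyl carbon bonded to a trivalent nitrogen (an amide).
(A) contains a primary amide (-C(=O)NH2), which satisfies every atom and bond constraint.
(B) has a primary amino group (-NH2) but the -NH2 is not attached to a carbonyl carbon.
(C) has a nitrile (-C#N) but the nitrile N is NX1 (triple-bonded), not NX3.
(D) has a primary amino group (-NH2) but the -NH2 is not attached to a carbonyl carbon.
So the answer is (A).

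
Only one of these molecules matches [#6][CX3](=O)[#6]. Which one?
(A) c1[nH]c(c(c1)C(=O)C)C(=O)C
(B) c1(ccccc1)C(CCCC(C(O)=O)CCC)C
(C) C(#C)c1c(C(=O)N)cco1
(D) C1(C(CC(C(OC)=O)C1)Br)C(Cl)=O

[#6][CX3](=O)[#6] describes a carbonyl carbon (no H) flanked by two carbons (a ketone).
(A) contains an acetyl/ketone group (-C(=O)CH3), which satisfies every atom and bond constraint.
(B) has a carboxylic acid group (-C(=O)OH) but one neighbour of the carbonyl carbon is O, not C.
(C) has a primary amide (-C(=O)NH2) but one neighbour of the carbonyl carbon is N, not C.
(D) has a methyl-ester group (-C(=O)OCH3) but one neighbour of the carbonyl carbon is O, not C.
So the answer is (A).

A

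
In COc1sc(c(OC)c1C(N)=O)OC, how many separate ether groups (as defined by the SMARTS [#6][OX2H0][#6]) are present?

3

[#6][OX2H0][#6] is the SMARTS for an ether: an aliphatic oxygen bridging two carbons with no H on the oxygen.
The molecule carries 3 separate instances of a methoxy ether (-OCH3) meeting every constraint; each maps to a distinct set of atoms, giving 3 matches.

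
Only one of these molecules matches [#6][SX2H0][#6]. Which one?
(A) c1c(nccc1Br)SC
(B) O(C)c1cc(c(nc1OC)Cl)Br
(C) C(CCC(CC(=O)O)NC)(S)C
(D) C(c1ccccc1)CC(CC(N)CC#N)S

A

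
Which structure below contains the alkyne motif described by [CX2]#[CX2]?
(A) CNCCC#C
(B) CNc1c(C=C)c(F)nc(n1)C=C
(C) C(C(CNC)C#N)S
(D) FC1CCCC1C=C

A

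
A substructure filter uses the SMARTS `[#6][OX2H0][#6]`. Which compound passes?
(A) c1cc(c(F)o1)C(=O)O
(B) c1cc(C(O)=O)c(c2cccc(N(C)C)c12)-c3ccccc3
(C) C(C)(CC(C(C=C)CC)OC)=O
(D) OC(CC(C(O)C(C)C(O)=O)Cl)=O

C

[#6][OX2H0][#6] describes an aliphatic oxygen bridging two carbons with no H on the oxygen (an ether).
(A) has a carboxylic acid group (-C(=O)OH) but the -OH oxygen has H1; the =O is OX1, not OX2.
(B) has a carboxylic acid group (-C(=O)OH) but the -OH oxygen has H1; the =O is OX1, not OX2.
(C) contains a methoxy ether (-OCH3), which satisfies every atom and bond constraint.
(D) has a carboxylic acid group (-C(=O)OH) but the -OH oxygen has H1; the =O is OX1, not OX2.
So the answer is (C).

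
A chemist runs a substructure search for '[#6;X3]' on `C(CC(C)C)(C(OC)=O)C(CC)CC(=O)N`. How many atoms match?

2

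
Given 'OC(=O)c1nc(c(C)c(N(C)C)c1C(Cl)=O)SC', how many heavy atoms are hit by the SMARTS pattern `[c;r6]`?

The query [c;r6] means: aromatic carbon that belongs to a six-membered ring.
Check the 18 heavy atoms by environment: 1× n (aromatic, in 6-ring) → no; 5× c (aromatic, in 6-ring) → match; 1× S (acyclic) → no; 6× C (acyclic) → no; 1× N (acyclic) → no; 3× O (acyclic) → no; 1× Cl (acyclic) → no.
That gives 5 matching atoms.

5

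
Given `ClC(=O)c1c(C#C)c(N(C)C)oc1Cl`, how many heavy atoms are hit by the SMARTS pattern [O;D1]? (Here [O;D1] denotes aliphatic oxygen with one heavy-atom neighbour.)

The query [O;D1] means: aliphatic oxygen bonded to exactly one heavy atom.
Check the 14 heavy atoms by environment: 1× o (aromatic, D2) → no; 4× c (aromatic, D3) → no; 2× Cl (D1) → no; 1× C (D2) → no; 3× C (D1) → no; 1× N (D3) → no; 1× C (D3) → no; 1× O (D1) → match.
That gives 1 matching atom.

1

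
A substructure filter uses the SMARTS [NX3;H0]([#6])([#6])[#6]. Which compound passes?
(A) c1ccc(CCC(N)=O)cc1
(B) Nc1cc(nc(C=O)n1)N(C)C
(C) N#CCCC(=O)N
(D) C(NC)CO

B

[NX3;H0]([#6])([#6])[#6] describes a trivalent nitrogen with no H, bonded to three carbons (a tertiary amine).
(A) has a primary amide (-C(=O)NH2) but the amide nitrogen has H2 and only one carbon neighbour.
(B) contains a dimethylamino group (-N(CH3)2), which satisfies every atom and bond constraint.
(C) has a primary amide (-C(=O)NH2) but the amide nitrogen has H2 and only one carbon neighbour.
(D) has an N-methylamino group (-NHCH3) but the nitrogen still has one H (H1), not H0.
So the answer is (B).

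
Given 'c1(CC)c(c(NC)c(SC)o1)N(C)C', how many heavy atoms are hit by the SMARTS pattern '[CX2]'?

The query [CX2] means: C with X2: aliphatic carbon with exactly 2 total connections.
Check the 14 heavy atoms by environment: 1× o (aromatic, X2) → no; 4× c (aromatic, X3) → no; 6× C (X4) → no; 2× N (X3) → no; 1× S (X2) → no.
No environment satisfies the query, so 0 matching atoms.

0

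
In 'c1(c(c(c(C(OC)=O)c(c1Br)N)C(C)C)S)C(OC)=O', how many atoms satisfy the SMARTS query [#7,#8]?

Check the 20 heavy atoms by environment: 6× c (aromatic) → no; 1× Br → no; 7× C → no; 4× O → match; 1× S → no; 1× N → match.
Summing the matching environments: 4 + 1 = 5 matching atoms.

5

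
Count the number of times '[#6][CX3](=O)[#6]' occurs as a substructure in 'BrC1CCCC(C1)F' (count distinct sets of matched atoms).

0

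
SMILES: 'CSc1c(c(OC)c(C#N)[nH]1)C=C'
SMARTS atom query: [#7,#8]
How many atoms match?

3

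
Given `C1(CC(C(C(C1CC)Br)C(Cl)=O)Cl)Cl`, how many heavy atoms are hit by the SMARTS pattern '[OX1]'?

1

Check the 14 heavy atoms by environment: 8× C (X4) → no; 3× Cl (X1) → no; 1× Br (X1) → no; 1× C (X3) → no; 1× O (X1) → match.
That gives 1 matching atom.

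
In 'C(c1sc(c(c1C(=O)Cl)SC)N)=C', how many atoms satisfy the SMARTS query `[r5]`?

The query [r5] means: r5 matches atoms in a five-membered ring.
Check the 13 heavy atoms by environment: 1× s (aromatic, in 5-ring) → match; 4× c (aromatic, in 5-ring) → match; 1× N (acyclic) → no; 1× S (acyclic) → no; 4× C (acyclic) → no; 1× O (acyclic) → no; 1× Cl (acyclic) → no.
Summing the matching environments: 1 + 4 = 5 matching atoms.

5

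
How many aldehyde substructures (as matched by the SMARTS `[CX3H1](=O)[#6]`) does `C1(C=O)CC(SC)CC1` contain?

[CX3H1](=O)[#6] is the SMARTS for an aldehyde: an sp2 carbon with one H, double-bonded to O and single-bonded to carbon.
Exactly one fragment in the molecule meets all constraints, giving 1 match.

1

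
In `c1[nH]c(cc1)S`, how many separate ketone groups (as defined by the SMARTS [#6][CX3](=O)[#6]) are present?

[#6][CX3](=O)[#6] is the SMARTS for a ketone: a carbonyl carbon (no H) flanked by two carbons.
No fragment in the molecule satisfies every constraint, giving 0 matches.

0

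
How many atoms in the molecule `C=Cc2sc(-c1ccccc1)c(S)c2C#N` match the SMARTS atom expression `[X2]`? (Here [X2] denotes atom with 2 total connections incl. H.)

3

The query [X2] means: any atom with exactly two total connections (bonds + H).
Check the 16 heavy atoms by environment: 1× s (aromatic, X2) → match; 10× c (aromatic, X3) → no; 2× C (X3) → no; 1× S (X2) → match; 1× C (X2) → match; 1× N (X1) → no.
Summing the matching environments: 1 + 1 + 1 = 3 matching atoms.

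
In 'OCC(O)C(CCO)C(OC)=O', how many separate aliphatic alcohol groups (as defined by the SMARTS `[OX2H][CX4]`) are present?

3

[OX2H][CX4] is the SMARTS for an aliphatic alcohol: a hydroxyl oxygen bound to an sp3 (X4) carbon.
The molecule carries 3 separate instances of a hydroxyl group (-OH) meeting every constraint; each maps to a distinct set of atoms, giving 3 matches.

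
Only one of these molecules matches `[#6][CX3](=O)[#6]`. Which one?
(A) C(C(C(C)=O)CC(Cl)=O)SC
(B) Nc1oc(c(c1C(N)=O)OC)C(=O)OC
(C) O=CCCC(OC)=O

A

[#6][CX3](=O)[#6] describes a carbonyl carbon (no H) flanked by two carbons (a ketone).
(A) contains an acetyl/ketone group (-C(=O)CH3), which satisfies every atom and bond constraint.
(B) has a methyl-ester group (-C(=O)OCH3) but one neighbour of the carbonyl carbon is O, not C.
(C) has a methyl-ester group (-C(=O)OCH3) but one neighbour of the carbonyl carbon is O, not C.
So the answer is (A).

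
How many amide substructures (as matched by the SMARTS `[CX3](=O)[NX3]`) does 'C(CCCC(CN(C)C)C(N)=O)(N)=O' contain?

[CX3](=O)[NX3] is the SMARTS for an amide: a carbonyl carbon bonded to a trivalent nitrogen.
The molecule carries 2 separate instances of a primary amide (-C(=O)NH2) meeting every constraint; each maps to a distinct set of atoms, giving 2 matches.

2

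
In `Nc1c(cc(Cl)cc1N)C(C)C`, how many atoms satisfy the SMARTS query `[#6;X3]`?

6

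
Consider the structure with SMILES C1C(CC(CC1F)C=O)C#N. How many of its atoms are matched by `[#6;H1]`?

4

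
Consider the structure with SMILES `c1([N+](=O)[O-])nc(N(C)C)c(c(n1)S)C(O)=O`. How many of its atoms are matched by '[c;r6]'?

4

The query [c;r6] means: aromatic carbon that belongs to a six-membered ring.
Check the 16 heavy atoms by environment: 2× n (aromatic, in 6-ring) → no; 4× c (aromatic, in 6-ring) → match; 1× N (acyclic) → no; 3× C (acyclic) → no; 1× S (acyclic) → no; 1× N (charge +1, acyclic) → no; 1× O (charge -1, acyclic) → no; 3× O (acyclic) → no.
That gives 4 matching atoms.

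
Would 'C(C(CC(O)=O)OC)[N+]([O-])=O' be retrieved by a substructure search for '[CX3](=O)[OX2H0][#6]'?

No

The pattern [CX3](=O)[OX2H0][#6] describes a carbonyl carbon bonded to an oxygen that is itself bonded to carbon (no H on that O) — an ester.
The closest candidate here is a carboxylic acid group (-C(=O)OH), but the singly-bonded O carries H (OX2H1, not H0). No other fragment satisfies the full query, so there is no match.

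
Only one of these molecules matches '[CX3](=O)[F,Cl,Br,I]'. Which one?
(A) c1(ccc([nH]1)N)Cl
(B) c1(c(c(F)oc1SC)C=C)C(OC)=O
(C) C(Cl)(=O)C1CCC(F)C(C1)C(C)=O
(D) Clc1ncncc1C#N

C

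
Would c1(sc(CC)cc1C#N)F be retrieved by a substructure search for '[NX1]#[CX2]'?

Yes

The pattern [NX1]#[CX2] describes a nitrogen triple-bonded to a two-connected carbon — a nitrile.
The molecule carries a nitrile (-C#N), whose atoms satisfy every constraint of the query, so the pattern matches.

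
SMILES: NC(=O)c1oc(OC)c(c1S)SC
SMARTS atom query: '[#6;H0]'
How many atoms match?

The query [#6;H0] means: any carbon with no attached hydrogen.
Check the 13 heavy atoms by environment: 1× o (aromatic, H0) → no; 4× c (aromatic, H0) → match; 1× S (H1) → no; 1× S (H0) → no; 2× C (H3) → no; 1× C (H0) → match; 2× O (H0) → no; 1× N (H2) → no.
Summing the matching environments: 4 + 1 = 5 matching atoms.

5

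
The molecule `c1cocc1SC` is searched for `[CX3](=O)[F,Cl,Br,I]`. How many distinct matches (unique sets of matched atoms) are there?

[CX3](=O)[F,Cl,Br,I] is the SMARTS for an acyl halide: a carbonyl carbon bonded to a halogen.
No fragment in the molecule satisfies every constraint, giving 0 matches.

0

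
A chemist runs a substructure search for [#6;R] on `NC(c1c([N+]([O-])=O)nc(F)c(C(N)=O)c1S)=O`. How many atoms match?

5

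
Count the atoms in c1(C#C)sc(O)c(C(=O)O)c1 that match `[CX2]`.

2

The query [CX2] means: C with X2: aliphatic carbon with exactly 2 total connections.
Check the 11 heavy atoms by environment: 1× s (aromatic, X2) → no; 4× c (aromatic, X3) → no; 2× C (X2) → match; 1× C (X3) → no; 1× O (X1) → no; 2× O (X2) → no.
That gives 2 matching atoms.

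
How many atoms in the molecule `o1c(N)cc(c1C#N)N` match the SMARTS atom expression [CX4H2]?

Check the 9 heavy atoms by environment: 1× o (aromatic, H0, X2) → no; 3× c (aromatic, H0, X3) → no; 1× c (aromatic, H1, X3) → no; 2× N (H2, X3) → no; 1× C (H0, X2) → no; 1× N (H0, X1) → no.
No environment satisfies the query, so 0 matching atoms.

0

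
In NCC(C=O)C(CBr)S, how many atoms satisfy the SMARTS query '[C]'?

5

The query [C] means: uppercase C matches aliphatic (non-aromatic) carbon only.
Check the 9 heavy atoms by environment: 5× C → match; 1× S → no; 1× Br → no; 1× O → no; 1× N → no.
That gives 5 matching atoms.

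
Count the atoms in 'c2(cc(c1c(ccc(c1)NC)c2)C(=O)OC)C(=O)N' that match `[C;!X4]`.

2

The query [C;!X4] means: aliphatic carbon that does not have four total connections.
Check the 19 heavy atoms by environment: 10× c (aromatic, X3) → no; 2× N (X3) → no; 2× C (X4) → no; 2× C (X3) → match; 2× O (X1) → no; 1× O (X2) → no.
That gives 2 matching atoms.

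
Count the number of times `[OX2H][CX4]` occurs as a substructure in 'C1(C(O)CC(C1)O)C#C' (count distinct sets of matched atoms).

2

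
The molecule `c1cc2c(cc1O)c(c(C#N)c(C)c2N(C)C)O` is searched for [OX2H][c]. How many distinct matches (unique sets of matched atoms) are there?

2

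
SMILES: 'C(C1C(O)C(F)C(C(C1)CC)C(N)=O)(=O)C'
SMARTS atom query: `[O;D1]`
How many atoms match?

Check the 16 heavy atoms by environment: 7× C (D3) → no; 2× C (D2) → no; 2× C (D1) → no; 3× O (D1) → match; 1× F (D1) → no; 1× N (D1) → no.
That gives 3 matching atoms.

3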